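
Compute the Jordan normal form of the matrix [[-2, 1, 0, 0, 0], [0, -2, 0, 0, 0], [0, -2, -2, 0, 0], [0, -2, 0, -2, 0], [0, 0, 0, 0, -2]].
The characteristic polynomial is det(xI - A) = (x + 2)^5, so the eigenvalues are -2 (algebraic multiplicity 5).

For λ = -2: rank(A + 2I) = 1, rank((A + 2I)^2) = 0. The eigenspace has dimension 5 - 1 = 4, so there are 4 Jordan blocks; the rank sequence gives block sizes [2, 1, 1, 1].

Assembling the blocks gives the Jordan form J above.

J = [[-2, 1, 0, 0, 0], [0, -2, 0, 0, 0], [0, 0, -2, 0, 0], [0, 0, 0, -2, 0], [0, 0, 0, 0, -2]]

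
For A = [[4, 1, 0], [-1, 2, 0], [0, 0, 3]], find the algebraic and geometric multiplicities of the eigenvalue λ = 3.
The characteristic polynomial is (x - 3)^3, so the factor x - 3 appears with exponent 3: the algebraic multiplicity is 3.

rank(A - 3I) = 1, so the eigenspace has dimension 3 - 1 = 2: the geometric multiplicity is 2.

Since 2 < 3, A is not diagonalizable.

algebraic multiplicity 3, geometric multiplicity 2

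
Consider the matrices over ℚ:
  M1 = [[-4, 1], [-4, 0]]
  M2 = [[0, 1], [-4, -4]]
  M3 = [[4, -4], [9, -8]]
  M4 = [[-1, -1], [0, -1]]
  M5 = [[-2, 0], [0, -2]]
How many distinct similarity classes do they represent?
3 classes: {M1, M2, M3}, {M4}, {M5}

Characteristic polynomials: χ_{M1} = (x + 2)^2, χ_{M2} = (x + 2)^2, χ_{M3} = (x + 2)^2, χ_{M4} = (x + 1)^2, χ_{M5} = (x + 2)^2.

{M1, M2, M3}: invariant factors (x + 2)^2.

{M4}: invariant factors (x + 1)^2.

{M5}: invariant factors x + 2, x + 2.

Matrices are similar if and only if their invariant-factor lists agree; the partition into similarity classes is {M1, M2, M3}, {M4}, {M5}.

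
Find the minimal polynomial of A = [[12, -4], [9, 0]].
m_A(x) = (x - 6)^2

The characteristic polynomial factors as (x - 6)^2. The minimal polynomial is ∏(x - λ)^{k_λ} where k_λ is the size of the largest Jordan block at λ.

For λ = 6: rank(A - 6I) = 1, and the largest Jordan block has size 2 (the smallest k with rank((A - 6I)^k) = rank((A - 6I)^(k+1))).

So m_A(x) = (x - 6)^2.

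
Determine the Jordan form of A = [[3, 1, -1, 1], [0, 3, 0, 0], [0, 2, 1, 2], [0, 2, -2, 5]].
The characteristic polynomial is det(xI - A) = (x - 3)^4, so the eigenvalues are 3 (algebraic multiplicity 4).

For λ = 3: rank(A - 3I) = 1, rank((A - 3I)^2) = 0. The eigenspace has dimension 4 - 1 = 3, so there are 3 Jordan blocks; the rank sequence gives block sizes [2, 1, 1].

Assembling the blocks gives the Jordan form J above.

J = [[3, 1, 0, 0], [0, 3, 0, 0], [0, 0, 3, 0], [0, 0, 0, 3]]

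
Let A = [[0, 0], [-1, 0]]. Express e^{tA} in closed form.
A has Jordan form J = [[0, 1], [0, 0]] with A = PJP^{-1}, so e^{tA} = P e^{tJ} P^{-1}.

For a Jordan block J_k(λ), e^{tJ_k(λ)} = e^{λt} · (I + tN + t^2 N^2/2! + ... + t^{k-1} N^{k-1}/(k-1)!) where N is the nilpotent superdiagonal part.

Assembling the blocks and conjugating back gives the entries of e^{tA} as shown above.

e^{tA} = [[1, 0], [-t, 1]]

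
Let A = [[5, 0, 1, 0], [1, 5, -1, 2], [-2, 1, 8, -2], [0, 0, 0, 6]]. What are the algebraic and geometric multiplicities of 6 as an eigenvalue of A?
algebraic multiplicity 4, geometric multiplicity 2

The characteristic polynomial is (x - 6)^4, so the factor x - 6 appears with exponent 4: the algebraic multiplicity is 4.

rank(A - 6I) = 2, so the eigenspace has dimension 4 - 2 = 2: the geometric multiplicity is 2.

Since 2 < 4, A is not diagonalizable.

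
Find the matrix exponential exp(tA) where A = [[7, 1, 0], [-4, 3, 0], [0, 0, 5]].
A has Jordan form J = [[5, 1, 0], [0, 5, 0], [0, 0, 5]] with A = PJP^{-1}, so e^{tA} = P e^{tJ} P^{-1}.

For a Jordan block J_k(λ), e^{tJ_k(λ)} = e^{λt} · (I + tN + t^2 N^2/2! + ... + t^{k-1} N^{k-1}/(k-1)!) where N is the nilpotent superdiagonal part.

Assembling the blocks and conjugating back gives the entries of e^{tA} as shown above.

e^{tA} = [[(2*t + 1)*e^{5*t}, t*e^{5*t}, 0], [-4*t*e^{5*t}, (1 - 2*t)*e^{5*t}, 0], [0, 0, e^{5*t}]]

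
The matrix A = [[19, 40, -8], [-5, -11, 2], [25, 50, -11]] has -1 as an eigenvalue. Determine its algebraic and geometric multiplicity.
algebraic multiplicity 3, geometric multiplicity 2

The characteristic polynomial is (x + 1)^3, so the factor x + 1 appears with exponent 3: the algebraic multiplicity is 3.

rank(A + I) = 1, so the eigenspace has dimension 3 - 1 = 2: the geometric multiplicity is 2.

Since 2 < 3, A is not diagonalizable.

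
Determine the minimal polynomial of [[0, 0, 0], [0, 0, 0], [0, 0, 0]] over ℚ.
The characteristic polynomial factors as x^3. The minimal polynomial is ∏(x - λ)^{k_λ} where k_λ is the size of the largest Jordan block at λ.

For λ = 0: rank(A) = 0, and the largest Jordan block has size 1 (the smallest k with rank(A^k) = rank(A^(k+1))).

So m_A(x) = x.

m_A(x) = x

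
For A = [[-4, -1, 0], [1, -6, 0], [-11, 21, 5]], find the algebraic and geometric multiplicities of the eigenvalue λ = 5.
The characteristic polynomial is (x - 5)(x + 5)^2, so the factor x - 5 appears with exponent 1: the algebraic multiplicity is 1.

rank(A - 5I) = 2, so the eigenspace has dimension 3 - 2 = 1: the geometric multiplicity is 1.

algebraic multiplicity 1, geometric multiplicity 1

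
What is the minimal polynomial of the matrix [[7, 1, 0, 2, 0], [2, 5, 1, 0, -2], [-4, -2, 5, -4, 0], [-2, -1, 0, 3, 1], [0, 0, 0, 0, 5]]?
The characteristic polynomial factors as (x - 5)^5. The minimal polynomial is ∏(x - λ)^{k_λ} where k_λ is the size of the largest Jordan block at λ.

For λ = 5: rank(A - 5I) = 3, and the largest Jordan block has size 3 (the smallest k with rank((A - 5I)^k) = rank((A - 5I)^(k+1))).

So m_A(x) = (x - 5)^3.

m_A(x) = (x - 5)^3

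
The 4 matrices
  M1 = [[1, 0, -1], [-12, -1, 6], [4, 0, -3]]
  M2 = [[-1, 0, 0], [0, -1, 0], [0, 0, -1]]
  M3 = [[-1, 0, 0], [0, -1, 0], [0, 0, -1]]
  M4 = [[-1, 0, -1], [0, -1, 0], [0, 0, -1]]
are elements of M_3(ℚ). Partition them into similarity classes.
Characteristic polynomials: χ_{M1} = (x + 1)^3, χ_{M2} = (x + 1)^3, χ_{M3} = (x + 1)^3, χ_{M4} = (x + 1)^3.

{M1, M4}: invariant factors x + 1, (x + 1)^2.

{M2, M3}: invariant factors x + 1, x + 1, x + 1.

Matrices are similar if and only if their invariant-factor lists agree; the partition into similarity classes is {M1, M4}, {M2, M3}.

2 classes: {M1, M4}, {M2, M3}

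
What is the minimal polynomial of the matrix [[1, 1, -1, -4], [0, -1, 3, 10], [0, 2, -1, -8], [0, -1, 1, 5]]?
The characteristic polynomial factors as (x - 1)^4. The minimal polynomial is ∏(x - λ)^{k_λ} where k_λ is the size of the largest Jordan block at λ.

For λ = 1: rank(A - I) = 2, and the largest Jordan block has size 3 (the smallest k with rank((A - I)^k) = rank((A - I)^(k+1))).

So m_A(x) = (x - 1)^3.

m_A(x) = (x - 1)^3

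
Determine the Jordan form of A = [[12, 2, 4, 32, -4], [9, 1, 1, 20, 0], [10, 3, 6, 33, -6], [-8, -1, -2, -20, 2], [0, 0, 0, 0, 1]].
J = [[-4, 0, 0, 0, 0], [0, 1, 1, 0, 0], [0, 0, 1, 1, 0], [0, 0, 0, 1, 0], [0, 0, 0, 0, 1]]

The characteristic polynomial is det(xI - A) = (x - 1)^4(x + 4), so the eigenvalues are -4 (algebraic multiplicity 1), 1 (algebraic multiplicity 4).

For λ = -4: algebraic multiplicity 1 gives one 1×1 block.

For λ = 1: rank(A - I) = 3, rank((A - I)^2) = 2, rank((A - I)^3) = 1. The eigenspace has dimension 5 - 3 = 2, so there are 2 Jordan blocks; the rank sequence gives block sizes [3, 1].

Assembling the blocks gives the Jordan form J above.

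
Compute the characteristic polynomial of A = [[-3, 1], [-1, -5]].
xI - A = [[x + 3, -1], [1, x + 5]].

Expanding det(xI - A) along the first row:
det(xI - A) = + (x + 3)·det([[x + 5]]) - (-1)·det([[1]]).

Evaluating gives χ_A(x) = x^2 + 8x + 16 = (x + 4)^2.

χ_A(x) = (x + 4)^2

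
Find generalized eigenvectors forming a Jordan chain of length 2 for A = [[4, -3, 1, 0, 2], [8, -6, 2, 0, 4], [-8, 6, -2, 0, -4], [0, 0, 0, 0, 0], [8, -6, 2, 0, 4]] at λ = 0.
v_1 = [[0, 1, 0, 0, 2]]^T, v_2 = [[1, 2, -2, 0, 2]]^T

We seek v_1 ∈ ker(A^2) \ ker(A), then set v_{i+1} = A v_i.

One such chain is v_1 = [[0, 1, 0, 0, 2]]^T, v_2 = [[1, 2, -2, 0, 2]]^T. Check: A v_2 = [[0, 0, 0, 0, 0]]^T = 0.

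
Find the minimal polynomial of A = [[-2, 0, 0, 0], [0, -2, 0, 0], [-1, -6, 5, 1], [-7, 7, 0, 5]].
m_A(x) = (x - 5)^2(x + 2)

The characteristic polynomial factors as (x - 5)^2(x + 2)^2. The minimal polynomial is ∏(x - λ)^{k_λ} where k_λ is the size of the largest Jordan block at λ.

For λ = -2: rank(A + 2I) = 2, and the largest Jordan block has size 1 (the smallest k with rank((A + 2I)^k) = rank((A + 2I)^(k+1))).
For λ = 5: rank(A - 5I) = 3, and the largest Jordan block has size 2 (the smallest k with rank((A - 5I)^k) = rank((A - 5I)^(k+1))).

So m_A(x) = (x - 5)^2(x + 2).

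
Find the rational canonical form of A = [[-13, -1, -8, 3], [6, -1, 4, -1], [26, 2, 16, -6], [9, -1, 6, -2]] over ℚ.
The invariant factors of A (the non-unit diagonal entries of the Smith normal form of xI - A over ℚ[x]) are x(x^3 - x - 1), each dividing the next. The characteristic polynomial is their product, x(x^3 - x - 1).

The rational canonical form is the block-diagonal matrix of companion matrices C(f_i):
R = [[0, 0, 0, 0], [1, 0, 0, 1], [0, 1, 0, 1], [0, 0, 1, 0]].

Note the characteristic polynomial does not split into linear factors over ℚ, so A has no Jordan form over ℚ; the rational canonical form exists over any field.

R = [[0, 0, 0, 0], [1, 0, 0, 1], [0, 1, 0, 1], [0, 0, 1, 0]]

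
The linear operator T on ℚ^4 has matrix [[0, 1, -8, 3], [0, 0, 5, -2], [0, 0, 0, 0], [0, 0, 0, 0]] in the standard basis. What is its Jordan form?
The characteristic polynomial is det(xI - A) = x^4, so the eigenvalues are 0 (algebraic multiplicity 4).

For λ = 0: rank(A) = 2, rank(A^2) = 1, rank(A^3) = 0. The eigenspace has dimension 4 - 2 = 2, so there are 2 Jordan blocks; the rank sequence gives block sizes [3, 1].

Assembling the blocks gives the Jordan form J above.

J = [[0, 1, 0, 0], [0, 0, 1, 0], [0, 0, 0, 0], [0, 0, 0, 0]]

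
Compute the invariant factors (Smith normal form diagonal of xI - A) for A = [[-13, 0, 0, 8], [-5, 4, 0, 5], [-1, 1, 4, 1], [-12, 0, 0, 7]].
(x - 4)^2(x + 1)(x + 5)

The Jordan structure of A has elementary divisors (x + 5), (x + 1), (x - 4)^2. Arranging the block sizes at each eigenvalue in decreasing order and taking row products gives the invariant factors.

Invariant factors (smallest first, each dividing the next): (x - 4)^2(x + 1)(x + 5).

Check: the last factor (x - 4)^2(x + 1)(x + 5) is the minimal polynomial, and the product (x - 4)^2(x + 1)(x + 5) is the characteristic polynomial.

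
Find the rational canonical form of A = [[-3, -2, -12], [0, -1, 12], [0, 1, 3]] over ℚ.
R = [[-3, 0, 0], [0, 0, 15], [0, 1, 2]]

The invariant factors of A (the non-unit diagonal entries of the Smith normal form of xI - A over ℚ[x]) are x + 3, (x - 5)(x + 3), each dividing the next. The characteristic polynomial is their product, (x - 5)(x + 3)^2.

The rational canonical form is the block-diagonal matrix of companion matrices C(f_i):
R = [[-3, 0, 0], [0, 0, 15], [0, 1, 2]].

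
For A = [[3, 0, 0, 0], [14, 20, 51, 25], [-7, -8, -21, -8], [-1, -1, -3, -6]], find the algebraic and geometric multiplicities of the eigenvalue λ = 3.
algebraic multiplicity 2, geometric multiplicity 1

The characteristic polynomial is (x - 3)^2(x + 5)^2, so the factor x - 3 appears with exponent 2: the algebraic multiplicity is 2.

rank(A - 3I) = 3, so the eigenspace has dimension 4 - 3 = 1: the geometric multiplicity is 1.

Since 1 < 2, A is not diagonalizable.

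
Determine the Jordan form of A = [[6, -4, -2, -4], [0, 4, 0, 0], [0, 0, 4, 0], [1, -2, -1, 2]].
The characteristic polynomial is det(xI - A) = (x - 4)^4, so the eigenvalues are 4 (algebraic multiplicity 4).

For λ = 4: rank(A - 4I) = 1, rank((A - 4I)^2) = 0. The eigenspace has dimension 4 - 1 = 3, so there are 3 Jordan blocks; the rank sequence gives block sizes [2, 1, 1].

Assembling the blocks gives the Jordan form J above.

J = [[4, 1, 0, 0], [0, 4, 0, 0], [0, 0, 4, 0], [0, 0, 0, 4]]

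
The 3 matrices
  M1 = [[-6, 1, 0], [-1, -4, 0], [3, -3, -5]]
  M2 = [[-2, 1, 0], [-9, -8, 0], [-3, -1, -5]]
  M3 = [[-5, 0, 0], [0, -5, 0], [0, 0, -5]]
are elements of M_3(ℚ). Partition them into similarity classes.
Characteristic polynomials: χ_{M1} = (x + 5)^3, χ_{M2} = (x + 5)^3, χ_{M3} = (x + 5)^3.

{M1, M2}: invariant factors x + 5, (x + 5)^2.

{M3}: invariant factors x + 5, x + 5, x + 5.

Matrices are similar if and only if their invariant-factor lists agree; the partition into similarity classes is {M1, M2}, {M3}.

2 classes: {M1, M2}, {M3}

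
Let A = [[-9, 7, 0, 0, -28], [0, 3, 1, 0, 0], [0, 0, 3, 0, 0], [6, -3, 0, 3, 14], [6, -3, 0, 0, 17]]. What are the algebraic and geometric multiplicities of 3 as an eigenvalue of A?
The characteristic polynomial is (x - 5)(x - 3)^4, so the factor x - 3 appears with exponent 4: the algebraic multiplicity is 4.

rank(A - 3I) = 3, so the eigenspace has dimension 5 - 3 = 2: the geometric multiplicity is 2.

Since 2 < 4, A is not diagonalizable.

algebraic multiplicity 4, geometric multiplicity 2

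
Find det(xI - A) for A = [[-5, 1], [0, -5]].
xI - A = [[x + 5, -1], [0, x + 5]].

Expanding det(xI - A) along the first row:
det(xI - A) = + (x + 5)·det([[x + 5]]) - (-1)·det([[0]]).

Evaluating gives χ_A(x) = x^2 + 10x + 25 = (x + 5)^2.

χ_A(x) = (x + 5)^2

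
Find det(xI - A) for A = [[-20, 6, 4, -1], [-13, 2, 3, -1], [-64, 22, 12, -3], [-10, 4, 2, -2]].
χ_A(x) = (x + 2)^4

xI - A = [[x + 20, -6, -4, 1], [13, x - 2, -3, 1], [64, -22, x - 12, 3], [10, -4, -2, x + 2]].

Expanding det(xI - A) along the first row:
det(xI - A) = + (x + 20)·det([[x - 2, -3, 1], [-22, x - 12, 3], [-4, -2, x + 2]]) - (-6)·det([[13, -3, 1], [64, x - 12, 3], [10, -2, x + 2]]) + (-4)·det([[13, x - 2, 1], [64, -22, 3], [10, -4, x + 2]]) - (1)·det([[13, x - 2, -3], [64, -22, x - 12], [10, -4, -2]]).

Evaluating gives χ_A(x) = x^4 + 8x^3 + 24x^2 + 32x + 16 = (x + 2)^4.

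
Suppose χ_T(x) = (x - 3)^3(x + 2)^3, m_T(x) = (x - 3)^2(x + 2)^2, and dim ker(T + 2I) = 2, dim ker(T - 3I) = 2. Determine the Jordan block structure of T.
Jordan blocks: (-2, 2), (-2, 1), (3, 2), (3, 1)

λ = -2: algebraic multiplicity 3 (exponent in χ_T), largest block size 2 (exponent in m_T), 2 blocks (geometric multiplicity). These force block sizes [2, 1].
λ = 3: algebraic multiplicity 3 (exponent in χ_T), largest block size 2 (exponent in m_T), 2 blocks (geometric multiplicity). These force block sizes [2, 1].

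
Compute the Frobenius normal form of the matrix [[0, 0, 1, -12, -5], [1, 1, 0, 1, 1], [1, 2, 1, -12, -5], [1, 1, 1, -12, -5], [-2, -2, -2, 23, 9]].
The invariant factors of A (the non-unit diagonal entries of the Smith normal form of xI - A over ℚ[x]) are x^3(x^2 + x + 6), each dividing the next. The characteristic polynomial is their product, x^3(x^2 + x + 6).

The rational canonical form is the block-diagonal matrix of companion matrices C(f_i):
R = [[0, 0, 0, 0, 0], [1, 0, 0, 0, 0], [0, 1, 0, 0, 0], [0, 0, 1, 0, -6], [0, 0, 0, 1, -1]].

Note the characteristic polynomial does not split into linear factors over ℚ, so A has no Jordan form over ℚ; the rational canonical form exists over any field.

R = [[0, 0, 0, 0, 0], [1, 0, 0, 0, 0], [0, 1, 0, 0, 0], [0, 0, 1, 0, -6], [0, 0, 0, 1, -1]]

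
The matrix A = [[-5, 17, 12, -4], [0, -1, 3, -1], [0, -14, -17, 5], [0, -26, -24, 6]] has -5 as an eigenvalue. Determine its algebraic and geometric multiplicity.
algebraic multiplicity 3, geometric multiplicity 1

The characteristic polynomial is (x + 2)(x + 5)^3, so the factor x + 5 appears with exponent 3: the algebraic multiplicity is 3.

rank(A + 5I) = 3, so the eigenspace has dimension 4 - 3 = 1: the geometric multiplicity is 1.

Since 1 < 3, A is not diagonalizable.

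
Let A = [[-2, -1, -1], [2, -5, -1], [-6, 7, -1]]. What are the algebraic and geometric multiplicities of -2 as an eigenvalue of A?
The characteristic polynomial is (x + 2)^2(x + 4), so the factor x + 2 appears with exponent 2: the algebraic multiplicity is 2.

rank(A + 2I) = 2, so the eigenspace has dimension 3 - 2 = 1: the geometric multiplicity is 1.

Since 1 < 2, A is not diagonalizable.

algebraic multiplicity 2, geometric multiplicity 1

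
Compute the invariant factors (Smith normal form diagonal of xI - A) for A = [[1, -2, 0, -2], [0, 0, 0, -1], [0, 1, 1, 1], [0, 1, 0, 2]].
The Jordan structure of A has elementary divisors (x - 1)^2, (x - 1), (x - 1). Arranging the block sizes at each eigenvalue in decreasing order and taking row products gives the invariant factors.

Invariant factors (smallest first, each dividing the next): x - 1, x - 1, (x - 1)^2.

Check: the last factor (x - 1)^2 is the minimal polynomial, and the product (x - 1)^4 is the characteristic polynomial.

x - 1, x - 1, (x - 1)^2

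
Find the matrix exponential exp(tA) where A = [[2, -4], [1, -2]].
A has Jordan form J = [[0, 1], [0, 0]] with A = PJP^{-1}, so e^{tA} = P e^{tJ} P^{-1}.

For a Jordan block J_k(λ), e^{tJ_k(λ)} = e^{λt} · (I + tN + t^2 N^2/2! + ... + t^{k-1} N^{k-1}/(k-1)!) where N is the nilpotent superdiagonal part.

Assembling the blocks and conjugating back gives the entries of e^{tA} as shown above.

e^{tA} = [[2*t + 1, -4*t], [t, 1 - 2*t]]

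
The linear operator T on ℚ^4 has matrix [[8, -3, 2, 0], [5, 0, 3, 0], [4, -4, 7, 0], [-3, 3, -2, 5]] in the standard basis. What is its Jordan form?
J = [[5, 1, 0, 0], [0, 5, 1, 0], [0, 0, 5, 0], [0, 0, 0, 5]]

The characteristic polynomial is det(xI - A) = (x - 5)^4, so the eigenvalues are 5 (algebraic multiplicity 4).

For λ = 5: rank(A - 5I) = 2, rank((A - 5I)^2) = 1, rank((A - 5I)^3) = 0. The eigenspace has dimension 4 - 2 = 2, so there are 2 Jordan blocks; the rank sequence gives block sizes [3, 1].

Assembling the blocks gives the Jordan form J above.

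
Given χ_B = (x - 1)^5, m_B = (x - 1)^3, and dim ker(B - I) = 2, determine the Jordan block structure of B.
λ = 1: algebraic multiplicity 5 (exponent in χ_B), largest block size 3 (exponent in m_B), 2 blocks (geometric multiplicity). These force block sizes [3, 2].

Jordan blocks: (1, 3), (1, 2)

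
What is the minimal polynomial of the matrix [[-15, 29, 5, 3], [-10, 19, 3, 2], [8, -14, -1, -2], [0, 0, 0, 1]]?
The characteristic polynomial factors as (x - 1)^4. The minimal polynomial is ∏(x - λ)^{k_λ} where k_λ is the size of the largest Jordan block at λ.

For λ = 1: rank(A - I) = 2, and the largest Jordan block has size 3 (the smallest k with rank((A - I)^k) = rank((A - I)^(k+1))).

So m_A(x) = (x - 1)^3.

m_A(x) = (x - 1)^3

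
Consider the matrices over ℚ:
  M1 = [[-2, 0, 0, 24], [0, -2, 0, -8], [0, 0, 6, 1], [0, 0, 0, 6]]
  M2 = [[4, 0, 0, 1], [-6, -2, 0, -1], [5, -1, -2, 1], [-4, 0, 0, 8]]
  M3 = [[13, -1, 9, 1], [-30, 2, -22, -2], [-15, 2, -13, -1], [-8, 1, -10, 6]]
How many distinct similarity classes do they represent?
2 classes: {M1}, {M2, M3}

Characteristic polynomials: χ_{M1} = (x - 6)^2(x + 2)^2, χ_{M2} = (x - 6)^2(x + 2)^2, χ_{M3} = (x - 6)^2(x + 2)^2.

{M1}: invariant factors x + 2, (x - 6)^2(x + 2).

{M2, M3}: invariant factors (x - 6)^2(x + 2)^2.

Matrices are similar if and only if their invariant-factor lists agree; the partition into similarity classes is {M1}, {M2, M3}.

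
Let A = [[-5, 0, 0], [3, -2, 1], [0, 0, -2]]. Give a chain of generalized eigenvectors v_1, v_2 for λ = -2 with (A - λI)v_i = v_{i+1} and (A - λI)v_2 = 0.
v_1 = [[0, 0, 1]]^T, v_2 = [[0, 1, 0]]^T

We seek v_1 ∈ ker((A + 2I)^2) \ ker(A + 2I), then set v_{i+1} = (A + 2I) v_i.

One such chain is v_1 = [[0, 0, 1]]^T, v_2 = [[0, 1, 0]]^T. Check: (A + 2I) v_2 = [[0, 0, 0]]^T = 0.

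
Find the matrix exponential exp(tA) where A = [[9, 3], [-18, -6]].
e^{tA} = [[3*e^{3*t} - 2, e^{3*t} - 1], [6 - 6*e^{3*t}, 3 - 2*e^{3*t}]]

A has Jordan form J = [[0, 0], [0, 3]] with A = PJP^{-1}, so e^{tA} = P e^{tJ} P^{-1}.

For a Jordan block J_k(λ), e^{tJ_k(λ)} = e^{λt} · (I + tN + t^2 N^2/2! + ... + t^{k-1} N^{k-1}/(k-1)!) where N is the nilpotent superdiagonal part.

Assembling the blocks and conjugating back gives the entries of e^{tA} as shown above.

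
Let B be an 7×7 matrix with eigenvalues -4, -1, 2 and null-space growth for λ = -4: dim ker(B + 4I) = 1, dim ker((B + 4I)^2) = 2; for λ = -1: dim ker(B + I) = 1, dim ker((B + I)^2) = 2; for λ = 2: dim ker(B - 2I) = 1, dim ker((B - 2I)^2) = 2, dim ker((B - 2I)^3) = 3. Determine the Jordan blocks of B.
Jordan blocks: (-4, 2), (-1, 2), (2, 3)

λ = -4: successive nullity increments [1, 1] count blocks of size ≥ k; block sizes are [2].
λ = -1: successive nullity increments [1, 1] count blocks of size ≥ k; block sizes are [2].
λ = 2: successive nullity increments [1, 1, 1] count blocks of size ≥ k; block sizes are [3].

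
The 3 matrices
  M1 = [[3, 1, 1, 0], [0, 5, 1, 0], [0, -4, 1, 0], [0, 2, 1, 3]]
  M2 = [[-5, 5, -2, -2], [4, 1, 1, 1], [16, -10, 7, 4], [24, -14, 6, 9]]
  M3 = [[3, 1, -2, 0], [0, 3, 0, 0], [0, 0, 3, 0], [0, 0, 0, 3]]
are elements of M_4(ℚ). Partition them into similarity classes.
2 classes: {M1, M2}, {M3}

Characteristic polynomials: χ_{M1} = (x - 3)^4, χ_{M2} = (x - 3)^4, χ_{M3} = (x - 3)^4.

{M1, M2}: invariant factors x - 3, (x - 3)^3.

{M3}: invariant factors x - 3, x - 3, (x - 3)^2.

Matrices are similar if and only if their invariant-factor lists agree; the partition into similarity classes is {M1, M2}, {M3}.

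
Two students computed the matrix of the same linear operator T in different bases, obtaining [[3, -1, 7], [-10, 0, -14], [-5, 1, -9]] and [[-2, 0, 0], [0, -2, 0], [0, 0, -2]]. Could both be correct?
Both have characteristic polynomial (x + 2)^3, but the minimal polynomial of A is (x + 2)^2 while the minimal polynomial of B is x + 2. The minimal polynomial is a similarity invariant, so A and B are not similar.

No.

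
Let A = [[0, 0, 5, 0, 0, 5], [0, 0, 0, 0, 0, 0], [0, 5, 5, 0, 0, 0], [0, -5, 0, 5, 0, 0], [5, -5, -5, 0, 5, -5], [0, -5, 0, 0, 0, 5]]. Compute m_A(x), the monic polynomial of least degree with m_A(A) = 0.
m_A(x) = x(x - 5)

The characteristic polynomial factors as x^2(x - 5)^4. The minimal polynomial is ∏(x - λ)^{k_λ} where k_λ is the size of the largest Jordan block at λ.

For λ = 0: rank(A) = 4, and the largest Jordan block has size 1 (the smallest k with rank(A^k) = rank(A^(k+1))).
For λ = 5: rank(A - 5I) = 2, and the largest Jordan block has size 1 (the smallest k with rank((A - 5I)^k) = rank((A - 5I)^(k+1))).

So m_A(x) = x(x - 5).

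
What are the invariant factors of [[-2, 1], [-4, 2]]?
x^2

The Jordan structure of A has elementary divisors x^2. Arranging the block sizes at each eigenvalue in decreasing order and taking row products gives the invariant factors.

Invariant factors (smallest first, each dividing the next): x^2.

Check: the last factor x^2 is the minimal polynomial, and the product x^2 is the characteristic polynomial.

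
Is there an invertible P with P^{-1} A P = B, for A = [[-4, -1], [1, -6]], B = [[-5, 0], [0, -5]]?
No.

Both have characteristic polynomial (x + 5)^2, but the minimal polynomial of A is (x + 5)^2 while the minimal polynomial of B is x + 5. The minimal polynomial is a similarity invariant, so A and B are not similar.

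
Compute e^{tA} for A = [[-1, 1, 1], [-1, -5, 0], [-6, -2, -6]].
A has Jordan form J = [[-4, 1, 0], [0, -4, 1], [0, 0, -4]] with A = PJP^{-1}, so e^{tA} = P e^{tJ} P^{-1}.

For a Jordan block J_k(λ), e^{tJ_k(λ)} = e^{λt} · (I + tN + t^2 N^2/2! + ... + t^{k-1} N^{k-1}/(k-1)!) where N is the nilpotent superdiagonal part.

Assembling the blocks and conjugating back gives the entries of e^{tA} as shown above.

e^{tA} = [[(t^2 + 3*t + 1)*e^{-4*t}, t*e^{-4*t}, t*(t + 2)*e^{-4*t}/2], [t*(-t - 1)*e^{-4*t}, (1 - t)*e^{-4*t}, -t^2*e^{-4*t}/2], [2*t*(-t - 3)*e^{-4*t}, -2*t*e^{-4*t}, (-t^2 - 2*t + 1)*e^{-4*t}]]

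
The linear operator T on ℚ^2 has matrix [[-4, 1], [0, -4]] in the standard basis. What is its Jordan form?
J = [[-4, 1], [0, -4]]

The characteristic polynomial is det(xI - A) = (x + 4)^2, so the eigenvalues are -4 (algebraic multiplicity 2).

For λ = -4: rank(A + 4I) = 1, rank((A + 4I)^2) = 0. The eigenspace has dimension 2 - 1 = 1, so there is 1 Jordan block; the rank sequence gives block sizes [2].

Assembling the blocks gives the Jordan form J above.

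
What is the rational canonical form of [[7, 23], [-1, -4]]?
The invariant factors of A (the non-unit diagonal entries of the Smith normal form of xI - A over ℚ[x]) are x^2 - 3x - 5, each dividing the next. The characteristic polynomial is their product, x^2 - 3x - 5.

The rational canonical form is the block-diagonal matrix of companion matrices C(f_i):
R = [[0, 5], [1, 3]].

Note the characteristic polynomial does not split into linear factors over ℚ, so A has no Jordan form over ℚ; the rational canonical form exists over any field.

R = [[0, 5], [1, 3]]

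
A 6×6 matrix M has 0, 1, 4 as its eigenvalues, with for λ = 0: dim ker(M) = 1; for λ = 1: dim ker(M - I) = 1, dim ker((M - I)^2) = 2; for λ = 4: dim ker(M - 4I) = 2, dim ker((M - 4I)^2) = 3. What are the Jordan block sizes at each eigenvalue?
λ = 0: successive nullity increments [1] count blocks of size ≥ k; block sizes are [1].
λ = 1: successive nullity increments [1, 1] count blocks of size ≥ k; block sizes are [2].
λ = 4: successive nullity increments [2, 1] count blocks of size ≥ k; block sizes are [2, 1].

Jordan blocks: (0, 1), (1, 2), (4, 2), (4, 1)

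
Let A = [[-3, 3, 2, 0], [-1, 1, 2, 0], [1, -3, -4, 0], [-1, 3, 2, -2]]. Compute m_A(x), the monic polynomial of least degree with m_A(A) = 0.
m_A(x) = (x + 2)^2

The characteristic polynomial factors as (x + 2)^4. The minimal polynomial is ∏(x - λ)^{k_λ} where k_λ is the size of the largest Jordan block at λ.

For λ = -2: rank(A + 2I) = 1, and the largest Jordan block has size 2 (the smallest k with rank((A + 2I)^k) = rank((A + 2I)^(k+1))).

So m_A(x) = (x + 2)^2.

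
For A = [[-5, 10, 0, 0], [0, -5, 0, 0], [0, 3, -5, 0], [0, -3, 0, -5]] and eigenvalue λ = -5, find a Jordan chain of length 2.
v_1 = [[0, 1, 1, 1]]^T, v_2 = [[10, 0, 3, -3]]^T

We seek v_1 ∈ ker((A + 5I)^2) \ ker(A + 5I), then set v_{i+1} = (A + 5I) v_i.

One such chain is v_1 = [[0, 1, 1, 1]]^T, v_2 = [[10, 0, 3, -3]]^T. Check: (A + 5I) v_2 = [[0, 0, 0, 0]]^T = 0.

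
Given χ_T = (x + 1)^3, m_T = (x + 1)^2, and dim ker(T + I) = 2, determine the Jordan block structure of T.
Jordan blocks: (-1, 2), (-1, 1)

λ = -1: algebraic multiplicity 3 (exponent in χ_T), largest block size 2 (exponent in m_T), 2 blocks (geometric multiplicity). These force block sizes [2, 1].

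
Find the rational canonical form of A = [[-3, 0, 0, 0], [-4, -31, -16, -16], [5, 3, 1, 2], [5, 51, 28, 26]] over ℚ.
The invariant factors of A (the non-unit diagonal entries of the Smith normal form of xI - A over ℚ[x]) are x + 3, (x - 2)(x + 3)^2, each dividing the next. The characteristic polynomial is their product, (x - 2)(x + 3)^3.

The rational canonical form is the block-diagonal matrix of companion matrices C(f_i):
R = [[-3, 0, 0, 0], [0, 0, 0, 18], [0, 1, 0, 3], [0, 0, 1, -4]].

R = [[-3, 0, 0, 0], [0, 0, 0, 18], [0, 1, 0, 3], [0, 0, 1, -4]]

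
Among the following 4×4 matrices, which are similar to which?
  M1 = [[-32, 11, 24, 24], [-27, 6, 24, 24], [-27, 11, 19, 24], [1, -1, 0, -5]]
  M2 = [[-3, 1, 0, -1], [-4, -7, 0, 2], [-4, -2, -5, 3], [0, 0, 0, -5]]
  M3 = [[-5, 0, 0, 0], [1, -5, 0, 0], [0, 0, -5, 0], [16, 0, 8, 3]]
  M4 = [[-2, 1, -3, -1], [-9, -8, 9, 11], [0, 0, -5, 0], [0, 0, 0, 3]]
2 classes: {M1, M3, M4}, {M2}

Characteristic polynomials: χ_{M1} = (x - 3)(x + 5)^3, χ_{M2} = (x + 5)^4, χ_{M3} = (x - 3)(x + 5)^3, χ_{M4} = (x - 3)(x + 5)^3.

{M1, M3, M4}: invariant factors x + 5, (x - 3)(x + 5)^2.

{M2}: invariant factors (x + 5)^2, (x + 5)^2.

Matrices are similar if and only if their invariant-factor lists agree; the partition into similarity classes is {M1, M3, M4}, {M2}.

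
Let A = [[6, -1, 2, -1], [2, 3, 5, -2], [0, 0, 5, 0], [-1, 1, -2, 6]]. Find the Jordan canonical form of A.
J = [[5, 1, 0, 0], [0, 5, 1, 0], [0, 0, 5, 0], [0, 0, 0, 5]]

The characteristic polynomial is det(xI - A) = (x - 5)^4, so the eigenvalues are 5 (algebraic multiplicity 4).

For λ = 5: rank(A - 5I) = 2, rank((A - 5I)^2) = 1, rank((A - 5I)^3) = 0. The eigenspace has dimension 4 - 2 = 2, so there are 2 Jordan blocks; the rank sequence gives block sizes [3, 1].

Assembling the blocks gives the Jordan form J above.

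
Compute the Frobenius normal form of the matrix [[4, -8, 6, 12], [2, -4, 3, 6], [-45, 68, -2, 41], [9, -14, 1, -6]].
The invariant factors of A (the non-unit diagonal entries of the Smith normal form of xI - A over ℚ[x]) are x(x + 4)(x^2 + 4x - 3), each dividing the next. The characteristic polynomial is their product, x(x + 4)(x^2 + 4x - 3).

The rational canonical form is the block-diagonal matrix of companion matrices C(f_i):
R = [[0, 0, 0, 0], [1, 0, 0, 12], [0, 1, 0, -13], [0, 0, 1, -8]].

Note the characteristic polynomial does not split into linear factors over ℚ, so A has no Jordan form over ℚ; the rational canonical form exists over any field.

R = [[0, 0, 0, 0], [1, 0, 0, 12], [0, 1, 0, -13], [0, 0, 1, -8]]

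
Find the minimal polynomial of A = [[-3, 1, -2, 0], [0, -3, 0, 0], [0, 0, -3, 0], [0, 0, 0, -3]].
m_A(x) = (x + 3)^2

The characteristic polynomial factors as (x + 3)^4. The minimal polynomial is ∏(x - λ)^{k_λ} where k_λ is the size of the largest Jordan block at λ.

For λ = -3: rank(A + 3I) = 1, and the largest Jordan block has size 2 (the smallest k with rank((A + 3I)^k) = rank((A + 3I)^(k+1))).

So m_A(x) = (x + 3)^2.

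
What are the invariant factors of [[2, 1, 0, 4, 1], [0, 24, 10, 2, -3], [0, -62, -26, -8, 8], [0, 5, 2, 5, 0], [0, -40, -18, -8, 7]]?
The Jordan structure of A has elementary divisors (x - 2)^2, (x - 2), (x - 3)^2. Arranging the block sizes at each eigenvalue in decreasing order and taking row products gives the invariant factors.

Invariant factors (smallest first, each dividing the next): x - 2, (x - 3)^2(x - 2)^2.

Check: the last factor (x - 3)^2(x - 2)^2 is the minimal polynomial, and the product (x - 3)^2(x - 2)^3 is the characteristic polynomial.

x - 2, (x - 3)^2(x - 2)^2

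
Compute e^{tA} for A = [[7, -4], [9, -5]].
A has Jordan form J = [[1, 1], [0, 1]] with A = PJP^{-1}, so e^{tA} = P e^{tJ} P^{-1}.

For a Jordan block J_k(λ), e^{tJ_k(λ)} = e^{λt} · (I + tN + t^2 N^2/2! + ... + t^{k-1} N^{k-1}/(k-1)!) where N is the nilpotent superdiagonal part.

Assembling the blocks and conjugating back gives the entries of e^{tA} as shown above.

e^{tA} = [[(6*t + 1)*e^{t}, -4*t*e^{t}], [9*t*e^{t}, (1 - 6*t)*e^{t}]]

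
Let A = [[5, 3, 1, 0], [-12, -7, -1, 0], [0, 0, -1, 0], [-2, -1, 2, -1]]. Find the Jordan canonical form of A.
The characteristic polynomial is det(xI - A) = (x + 1)^4, so the eigenvalues are -1 (algebraic multiplicity 4).

For λ = -1: rank(A + I) = 2, rank((A + I)^2) = 1, rank((A + I)^3) = 0. The eigenspace has dimension 4 - 2 = 2, so there are 2 Jordan blocks; the rank sequence gives block sizes [3, 1].

Assembling the blocks gives the Jordan form J above.

J = [[-1, 1, 0, 0], [0, -1, 1, 0], [0, 0, -1, 0], [0, 0, 0, -1]]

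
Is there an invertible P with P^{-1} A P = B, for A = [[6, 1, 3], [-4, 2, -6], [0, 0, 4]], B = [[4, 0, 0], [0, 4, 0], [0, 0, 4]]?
Both have characteristic polynomial (x - 4)^3, but the minimal polynomial of A is (x - 4)^2 while the minimal polynomial of B is x - 4. The minimal polynomial is a similarity invariant, so A and B are not similar.

No.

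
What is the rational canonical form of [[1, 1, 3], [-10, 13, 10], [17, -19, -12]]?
The invariant factors of A (the non-unit diagonal entries of the Smith normal form of xI - A over ℚ[x]) are (x - 3)(x^2 + x - 3), each dividing the next. The characteristic polynomial is their product, (x - 3)(x^2 + x - 3).

The rational canonical form is the block-diagonal matrix of companion matrices C(f_i):
R = [[0, 0, -9], [1, 0, 6], [0, 1, 2]].

Note the characteristic polynomial does not split into linear factors over ℚ, so A has no Jordan form over ℚ; the rational canonical form exists over any field.

R = [[0, 0, -9], [1, 0, 6], [0, 1, 2]]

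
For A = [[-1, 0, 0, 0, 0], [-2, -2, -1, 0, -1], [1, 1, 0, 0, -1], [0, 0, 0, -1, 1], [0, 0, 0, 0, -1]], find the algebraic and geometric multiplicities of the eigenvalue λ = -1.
algebraic multiplicity 5, geometric multiplicity 2

The characteristic polynomial is (x + 1)^5, so the factor x + 1 appears with exponent 5: the algebraic multiplicity is 5.

rank(A + I) = 3, so the eigenspace has dimension 5 - 3 = 2: the geometric multiplicity is 2.

Since 2 < 5, A is not diagonalizable.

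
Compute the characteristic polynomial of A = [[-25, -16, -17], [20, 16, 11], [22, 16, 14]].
χ_A(x) = (x - 4)^2(x + 3)

xI - A = [[x + 25, 16, 17], [-20, x - 16, -11], [-22, -16, x - 14]].

Expanding det(xI - A) along the first row:
det(xI - A) = + (x + 25)·det([[x - 16, -11], [-16, x - 14]]) - (16)·det([[-20, -11], [-22, x - 14]]) + (17)·det([[-20, x - 16], [-22, -16]]).

Evaluating gives χ_A(x) = x^3 - 5x^2 - 8x + 48 = (x - 4)^2(x + 3).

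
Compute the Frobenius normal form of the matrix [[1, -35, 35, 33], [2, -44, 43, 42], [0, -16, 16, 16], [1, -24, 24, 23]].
R = [[0, 0, 0, 16], [1, 0, 0, 20], [0, 1, 0, 4], [0, 0, 1, -4]]

The invariant factors of A (the non-unit diagonal entries of the Smith normal form of xI - A over ℚ[x]) are (x + 4)(x^3 - 4x - 4), each dividing the next. The characteristic polynomial is their product, (x + 4)(x^3 - 4x - 4).

The rational canonical form is the block-diagonal matrix of companion matrices C(f_i):
R = [[0, 0, 0, 16], [1, 0, 0, 20], [0, 1, 0, 4], [0, 0, 1, -4]].

Note the characteristic polynomial does not split into linear factors over ℚ, so A has no Jordan form over ℚ; the rational canonical form exists over any field.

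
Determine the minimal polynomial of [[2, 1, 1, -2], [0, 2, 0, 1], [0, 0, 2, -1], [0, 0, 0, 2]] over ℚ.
The characteristic polynomial factors as (x - 2)^4. The minimal polynomial is ∏(x - λ)^{k_λ} where k_λ is the size of the largest Jordan block at λ.

For λ = 2: rank(A - 2I) = 2, and the largest Jordan block has size 2 (the smallest k with rank((A - 2I)^k) = rank((A - 2I)^(k+1))).

So m_A(x) = (x - 2)^2.

m_A(x) = (x - 2)^2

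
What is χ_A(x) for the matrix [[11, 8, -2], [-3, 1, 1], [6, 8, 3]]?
xI - A = [[x - 11, -8, 2], [3, x - 1, -1], [-6, -8, x - 3]].

Expanding det(xI - A) along the first row:
det(xI - A) = + (x - 11)·det([[x - 1, -1], [-8, x - 3]]) - (-8)·det([[3, -1], [-6, x - 3]]) + (2)·det([[3, x - 1], [-6, -8]]).

Evaluating gives χ_A(x) = x^3 - 15x^2 + 75x - 125 = (x - 5)^3.

χ_A(x) = (x - 5)^3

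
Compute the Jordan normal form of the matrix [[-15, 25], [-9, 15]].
The characteristic polynomial is det(xI - A) = x^2, so the eigenvalues are 0 (algebraic multiplicity 2).

For λ = 0: rank(A) = 1, rank(A^2) = 0. The eigenspace has dimension 2 - 1 = 1, so there is 1 Jordan block; the rank sequence gives block sizes [2].

Assembling the blocks gives the Jordan form J above.

J = [[0, 1], [0, 0]]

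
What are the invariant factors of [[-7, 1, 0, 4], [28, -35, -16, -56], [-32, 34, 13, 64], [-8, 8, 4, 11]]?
x + 5, (x + 3)(x + 5)^2

The Jordan structure of A has elementary divisors (x + 5)^2, (x + 5), (x + 3). Arranging the block sizes at each eigenvalue in decreasing order and taking row products gives the invariant factors.

Invariant factors (smallest first, each dividing the next): x + 5, (x + 3)(x + 5)^2.

Check: the last factor (x + 3)(x + 5)^2 is the minimal polynomial, and the product (x + 3)(x + 5)^3 is the characteristic polynomial.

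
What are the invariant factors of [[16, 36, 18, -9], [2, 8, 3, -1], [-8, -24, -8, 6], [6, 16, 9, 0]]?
x - 4, (x - 4)^3

The Jordan structure of A has elementary divisors (x - 4)^3, (x - 4). Arranging the block sizes at each eigenvalue in decreasing order and taking row products gives the invariant factors.

Invariant factors (smallest first, each dividing the next): x - 4, (x - 4)^3.

Check: the last factor (x - 4)^3 is the minimal polynomial, and the product (x - 4)^4 is the characteristic polynomial.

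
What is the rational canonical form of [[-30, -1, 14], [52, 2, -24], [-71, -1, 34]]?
The invariant factors of A (the non-unit diagonal entries of the Smith normal form of xI - A over ℚ[x]) are (x - 2)(x^2 - 4x + 2), each dividing the next. The characteristic polynomial is their product, (x - 2)(x^2 - 4x + 2).

The rational canonical form is the block-diagonal matrix of companion matrices C(f_i):
R = [[0, 0, 4], [1, 0, -10], [0, 1, 6]].

Note the characteristic polynomial does not split into linear factors over ℚ, so A has no Jordan form over ℚ; the rational canonical form exists over any field.

R = [[0, 0, 4], [1, 0, -10], [0, 1, 6]]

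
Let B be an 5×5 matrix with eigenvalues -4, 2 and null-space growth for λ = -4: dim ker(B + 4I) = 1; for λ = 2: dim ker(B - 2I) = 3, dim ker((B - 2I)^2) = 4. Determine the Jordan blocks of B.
Jordan blocks: (-4, 1), (2, 2), (2, 1), (2, 1)

λ = -4: successive nullity increments [1] count blocks of size ≥ k; block sizes are [1].
λ = 2: successive nullity increments [3, 1] count blocks of size ≥ k; block sizes are [2, 1, 1].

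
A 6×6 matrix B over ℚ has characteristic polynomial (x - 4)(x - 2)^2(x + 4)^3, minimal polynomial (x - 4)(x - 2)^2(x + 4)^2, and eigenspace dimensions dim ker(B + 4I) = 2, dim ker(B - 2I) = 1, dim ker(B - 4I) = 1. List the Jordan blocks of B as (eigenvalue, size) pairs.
Jordan blocks: (-4, 2), (-4, 1), (2, 2), (4, 1)

λ = -4: algebraic multiplicity 3 (exponent in χ_B), largest block size 2 (exponent in m_B), 2 blocks (geometric multiplicity). These force block sizes [2, 1].
λ = 2: algebraic multiplicity 2 (exponent in χ_B), largest block size 2 (exponent in m_B), 1 block (geometric multiplicity). This forces block sizes [2].
λ = 4: algebraic multiplicity 1 (exponent in χ_B), largest block size 1 (exponent in m_B), 1 block (geometric multiplicity). This forces block sizes [1].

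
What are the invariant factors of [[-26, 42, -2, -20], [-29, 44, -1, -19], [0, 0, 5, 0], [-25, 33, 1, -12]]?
The Jordan structure of A has elementary divisors (x + 4), (x - 5)^2, (x - 5). Arranging the block sizes at each eigenvalue in decreasing order and taking row products gives the invariant factors.

Invariant factors (smallest first, each dividing the next): x - 5, (x - 5)^2(x + 4).

Check: the last factor (x - 5)^2(x + 4) is the minimal polynomial, and the product (x - 5)^3(x + 4) is the characteristic polynomial.

x - 5, (x - 5)^2(x + 4)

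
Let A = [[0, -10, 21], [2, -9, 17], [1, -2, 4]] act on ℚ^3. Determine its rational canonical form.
The invariant factors of A (the non-unit diagonal entries of the Smith normal form of xI - A over ℚ[x]) are (x + 5)(x^2 - 3), each dividing the next. The characteristic polynomial is their product, (x + 5)(x^2 - 3).

The rational canonical form is the block-diagonal matrix of companion matrices C(f_i):
R = [[0, 0, 15], [1, 0, 3], [0, 1, -5]].

Note the characteristic polynomial does not split into linear factors over ℚ, so A has no Jordan form over ℚ; the rational canonical form exists over any field.

R = [[0, 0, 15], [1, 0, 3], [0, 1, -5]]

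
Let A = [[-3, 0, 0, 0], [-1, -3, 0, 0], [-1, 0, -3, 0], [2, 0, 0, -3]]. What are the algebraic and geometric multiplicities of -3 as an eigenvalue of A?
The characteristic polynomial is (x + 3)^4, so the factor x + 3 appears with exponent 4: the algebraic multiplicity is 4.

rank(A + 3I) = 1, so the eigenspace has dimension 4 - 1 = 3: the geometric multiplicity is 3.

Since 3 < 4, A is not diagonalizable.

algebraic multiplicity 4, geometric multiplicity 3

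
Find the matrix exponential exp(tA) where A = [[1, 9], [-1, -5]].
e^{tA} = [[(3*t + 1)*e^{-2*t}, 9*t*e^{-2*t}], [-t*e^{-2*t}, (1 - 3*t)*e^{-2*t}]]

A has Jordan form J = [[-2, 1], [0, -2]] with A = PJP^{-1}, so e^{tA} = P e^{tJ} P^{-1}.

For a Jordan block J_k(λ), e^{tJ_k(λ)} = e^{λt} · (I + tN + t^2 N^2/2! + ... + t^{k-1} N^{k-1}/(k-1)!) where N is the nilpotent superdiagonal part.

Assembling the blocks and conjugating back gives the entries of e^{tA} as shown above.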